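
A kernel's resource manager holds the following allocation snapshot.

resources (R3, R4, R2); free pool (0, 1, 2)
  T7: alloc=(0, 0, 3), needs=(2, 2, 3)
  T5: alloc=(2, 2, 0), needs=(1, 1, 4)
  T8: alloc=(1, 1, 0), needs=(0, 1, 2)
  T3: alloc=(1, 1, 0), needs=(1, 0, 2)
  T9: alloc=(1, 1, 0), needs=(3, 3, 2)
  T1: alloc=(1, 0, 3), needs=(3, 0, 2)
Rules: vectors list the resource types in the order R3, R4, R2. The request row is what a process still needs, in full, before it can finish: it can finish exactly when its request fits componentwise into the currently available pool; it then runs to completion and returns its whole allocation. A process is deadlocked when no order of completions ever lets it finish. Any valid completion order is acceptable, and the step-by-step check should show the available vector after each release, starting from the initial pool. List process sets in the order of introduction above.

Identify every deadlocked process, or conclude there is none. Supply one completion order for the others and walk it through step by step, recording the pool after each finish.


Deadlocked: T7, T5, T9 and T1.
Key observation: after T8, T3 the pool peaks at (2, 3, 2), and each blocked process is short somewhere: T7 on R2; T5 on R2; T9 on R3; T1 on R3.
The rest can finish in the order T8, T3. Step-by-step check:
  pool = (0, 1, 2)
  T8: need (0, 1, 2) fits (0, 1, 2); releases (1, 1, 0), pool now (1, 2, 2)
  T3: need (1, 0, 2) fits (1, 2, 2); releases (1, 1, 0), pool now (2, 3, 2)
The blocked processes can never fit:
  T7 cannot run: need (2, 2, 3) vs free (2, 3, 2) (insufficient R2)
  T5 cannot run: need (1, 1, 4) vs free (2, 3, 2) (insufficient R2)
  T9 cannot run: need (3, 3, 2) vs free (2, 3, 2) (insufficient R3)
  T1 cannot run: need (3, 0, 2) vs free (2, 3, 2) (insufficient R3)


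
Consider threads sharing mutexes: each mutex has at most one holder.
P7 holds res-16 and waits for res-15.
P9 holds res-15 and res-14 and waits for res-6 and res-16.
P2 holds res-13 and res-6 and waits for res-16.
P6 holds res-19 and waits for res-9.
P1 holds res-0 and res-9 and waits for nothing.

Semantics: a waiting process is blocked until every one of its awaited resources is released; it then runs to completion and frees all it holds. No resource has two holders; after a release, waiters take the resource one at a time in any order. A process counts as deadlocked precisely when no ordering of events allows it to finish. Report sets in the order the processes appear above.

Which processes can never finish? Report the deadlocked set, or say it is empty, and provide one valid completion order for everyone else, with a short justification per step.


Deadlocked: P7, P9 and P2.
Key observation: the knot is the closed ring of waits P7 -> P9 -> P7; P2 is caught in further circular waits.
A valid finishing order for the others: P1, P6.
Walking it through:
  run P1 (it waits on nothing); releases res-0 and res-9
  run P6 (all its waits — res-9 — are resolved); releases res-19


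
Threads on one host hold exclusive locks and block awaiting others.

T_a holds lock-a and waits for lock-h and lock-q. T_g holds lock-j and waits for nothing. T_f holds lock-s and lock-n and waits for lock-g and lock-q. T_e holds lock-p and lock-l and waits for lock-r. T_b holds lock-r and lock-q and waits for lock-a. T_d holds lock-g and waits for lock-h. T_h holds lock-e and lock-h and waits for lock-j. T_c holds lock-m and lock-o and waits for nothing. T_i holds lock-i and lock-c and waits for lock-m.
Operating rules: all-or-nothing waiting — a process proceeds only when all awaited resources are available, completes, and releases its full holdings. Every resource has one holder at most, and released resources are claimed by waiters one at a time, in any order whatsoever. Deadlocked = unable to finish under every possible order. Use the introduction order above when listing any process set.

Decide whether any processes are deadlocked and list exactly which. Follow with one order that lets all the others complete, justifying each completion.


The deadlocked set is T_a, T_f, T_e and T_b.
Key observation: T_a -> T_b -> T_a is a circular wait — nothing in it can go first; T_f and T_e wait into the deadlock from upstream.
The rest can finish in the order T_g, T_c, T_i, T_h, T_d.
Walking it through:
  T_g: no waits; runs immediately, freeing lock-j
  T_c: no waits; runs immediately, freeing lock-m and lock-o
  run T_i (all its waits — lock-m — are resolved); releases lock-i and lock-c
  run T_h (all its waits — lock-j — are resolved); releases lock-e and lock-h
  run T_d (all its waits — lock-h — are resolved); releases lock-g


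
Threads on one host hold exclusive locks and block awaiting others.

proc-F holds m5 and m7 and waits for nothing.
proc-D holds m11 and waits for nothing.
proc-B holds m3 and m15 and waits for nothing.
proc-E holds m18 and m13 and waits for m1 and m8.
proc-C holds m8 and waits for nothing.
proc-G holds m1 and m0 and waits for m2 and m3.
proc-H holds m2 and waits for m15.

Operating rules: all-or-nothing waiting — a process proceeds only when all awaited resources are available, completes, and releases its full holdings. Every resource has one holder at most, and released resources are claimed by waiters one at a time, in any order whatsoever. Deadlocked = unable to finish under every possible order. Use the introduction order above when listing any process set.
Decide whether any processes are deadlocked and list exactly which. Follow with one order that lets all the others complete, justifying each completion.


No process is deadlocked.
Key observation: although several processes wait, no cycle exists — each chain bottoms out at a free runner.
The rest can finish in the order proc-D, proc-F, proc-B, proc-H, proc-G, proc-C, proc-E.
Verifying each step:
  proc-D waits on nothing -> runs at once and releases m11
  proc-F waits on nothing -> runs at once and releases m5 and m7
  proc-B waits on nothing -> runs at once and releases m3 and m15
  run proc-H (all its waits — m15 — are resolved); releases m2
  run proc-G (all its waits — m2 and m3 — are resolved); releases m1 and m0
  proc-C waits on nothing -> runs at once and releases m8
  run proc-E (all its waits — m1 and m8 — are resolved); releases m18 and m13


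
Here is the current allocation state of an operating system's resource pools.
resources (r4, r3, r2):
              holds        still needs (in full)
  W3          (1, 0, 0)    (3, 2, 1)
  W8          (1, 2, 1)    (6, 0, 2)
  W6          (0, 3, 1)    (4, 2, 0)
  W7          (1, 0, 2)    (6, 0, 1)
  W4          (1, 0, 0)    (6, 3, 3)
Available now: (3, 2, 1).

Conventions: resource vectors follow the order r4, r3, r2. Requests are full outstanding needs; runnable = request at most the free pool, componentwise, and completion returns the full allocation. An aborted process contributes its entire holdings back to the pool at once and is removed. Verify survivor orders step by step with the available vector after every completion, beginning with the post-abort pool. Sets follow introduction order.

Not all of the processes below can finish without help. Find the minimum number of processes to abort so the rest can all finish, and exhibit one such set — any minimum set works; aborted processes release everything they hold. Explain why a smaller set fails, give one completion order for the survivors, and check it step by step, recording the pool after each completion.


The answer: abort W8 and W7.
Key observation: no ordering could ever have run W4 before the abort of W8 and W7; with (2, 2, 3) back in the pool it fits at step 3.
Minimality, checking each single-abort alternative: W3 alone leaves W8 blocked (short on r4); W8 alone leaves W7 blocked (short on r4); W6 alone leaves W8 blocked (short on r4); W7 alone leaves W8 blocked (short on r4); W4 alone leaves W8 blocked (short on r4).
One survivor order: W3, W6, W4. Walking it through (post-abort pool first):
  pool = (5, 4, 4)
  run W3 (needs (3, 2, 1), free (5, 4, 4)); after release of (1, 0, 0) the pool is (6, 4, 4)
  run W6 (needs (4, 2, 0), free (6, 4, 4)); after release of (0, 3, 1) the pool is (6, 7, 5)
  run W4 (needs (6, 3, 3), free (6, 7, 5)); after release of (1, 0, 0) the pool is (7, 7, 5)


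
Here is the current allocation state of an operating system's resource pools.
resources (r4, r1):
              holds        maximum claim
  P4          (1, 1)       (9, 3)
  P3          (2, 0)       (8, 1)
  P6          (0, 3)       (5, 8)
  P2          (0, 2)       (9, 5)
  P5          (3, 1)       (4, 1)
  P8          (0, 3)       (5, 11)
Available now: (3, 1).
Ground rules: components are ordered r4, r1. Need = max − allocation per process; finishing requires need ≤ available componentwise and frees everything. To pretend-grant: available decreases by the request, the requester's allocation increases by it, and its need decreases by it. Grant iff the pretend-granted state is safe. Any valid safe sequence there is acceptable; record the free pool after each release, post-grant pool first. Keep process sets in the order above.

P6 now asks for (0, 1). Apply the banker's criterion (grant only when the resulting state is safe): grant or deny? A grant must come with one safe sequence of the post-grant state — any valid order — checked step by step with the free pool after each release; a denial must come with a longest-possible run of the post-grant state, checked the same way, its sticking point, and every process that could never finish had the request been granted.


DENY — the pretend-granted state is unsafe.
Key observation: even finishing P5, P3 leaves just (8, 1) free — too little r1 for any of the remaining processes.
Pretend the grant happened; the run P5, P3 goes as far as possible. Walking it through:
  pool = (3, 0)
  run P5 (needs (1, 0), free (3, 0)); after release of (3, 1) the pool is (6, 1)
  run P3 (needs (6, 1), free (6, 1)); after release of (2, 0) the pool is (8, 1)
  P4 cannot run: need (8, 2) vs free (8, 1) (insufficient r1)
  P6 cannot run: need (5, 4) vs free (8, 1) (insufficient r1)
  P2 cannot run: need (9, 3) vs free (8, 1) (insufficient r4 and r1)
  P8 cannot run: need (5, 8) vs free (8, 1) (insufficient r1)
Processes that could never finish after the grant: P4, P6, P2 and P8.


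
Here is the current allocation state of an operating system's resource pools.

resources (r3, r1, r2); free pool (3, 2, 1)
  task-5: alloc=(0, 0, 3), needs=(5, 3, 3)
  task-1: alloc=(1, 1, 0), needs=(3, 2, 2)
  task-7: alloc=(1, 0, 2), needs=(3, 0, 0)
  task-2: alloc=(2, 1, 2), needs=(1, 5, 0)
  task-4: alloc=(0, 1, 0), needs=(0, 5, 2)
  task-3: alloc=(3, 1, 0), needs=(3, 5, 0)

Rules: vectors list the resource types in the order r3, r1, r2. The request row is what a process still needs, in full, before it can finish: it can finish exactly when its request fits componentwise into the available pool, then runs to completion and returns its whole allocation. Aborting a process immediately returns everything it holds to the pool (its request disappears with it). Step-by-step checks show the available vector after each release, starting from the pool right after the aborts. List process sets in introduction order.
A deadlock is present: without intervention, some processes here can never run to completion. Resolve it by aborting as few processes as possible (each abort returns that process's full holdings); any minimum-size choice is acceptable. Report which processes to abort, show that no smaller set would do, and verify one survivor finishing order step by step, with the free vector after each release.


Abort task-4 and task-3.
Key observation: before aborting task-4 and task-3, task-2 was permanently blocked — no order could ever run it; afterwards it completes at step 4.
No one abort is enough; case by case: task-5 alone leaves task-2 blocked (short on r1); task-1 alone leaves task-2 blocked (short on r1); task-7 alone leaves task-2 blocked (short on r1); task-2 alone leaves task-4 blocked (short on r1); task-4 alone leaves task-2 blocked (short on r1); task-3 alone leaves task-2 blocked (short on r1).
Survivors finish in the order: task-7, task-1, task-5, task-2. Verifying each step (pool after the aborts first):
  pool = (6, 4, 1)
  task-7: need (3, 0, 0) fits (6, 4, 1); releases (1, 0, 2), pool now (7, 4, 3)
  task-1: need (3, 2, 2) fits (7, 4, 3); releases (1, 1, 0), pool now (8, 5, 3)
  task-5: need (5, 3, 3) fits (8, 5, 3); releases (0, 0, 3), pool now (8, 5, 6)
  task-2: need (1, 5, 0) fits (8, 5, 6); releases (2, 1, 2), pool now (10, 6, 8)


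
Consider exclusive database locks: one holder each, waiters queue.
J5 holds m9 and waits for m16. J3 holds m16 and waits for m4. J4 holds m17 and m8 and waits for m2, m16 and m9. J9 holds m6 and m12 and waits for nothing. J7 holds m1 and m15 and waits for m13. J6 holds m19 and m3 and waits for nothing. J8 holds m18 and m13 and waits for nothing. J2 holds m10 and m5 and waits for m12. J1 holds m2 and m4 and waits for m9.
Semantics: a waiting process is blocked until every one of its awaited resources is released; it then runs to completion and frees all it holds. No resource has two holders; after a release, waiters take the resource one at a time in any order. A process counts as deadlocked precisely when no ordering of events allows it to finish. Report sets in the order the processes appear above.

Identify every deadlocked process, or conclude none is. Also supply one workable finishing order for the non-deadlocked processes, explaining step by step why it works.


Deadlocked set: J5, J3, J4 and J1.
Key observation: the waits loop around J5 -> J3 -> J1 -> J5 with no way out; J4 waits into the deadlock from upstream.
The rest can finish in the order J6, J8, J9, J2, J7.
Walking it through:
  run J6 (it waits on nothing); releases m19 and m3
  run J8 (it waits on nothing); releases m18 and m13
  run J9 (it waits on nothing); releases m6 and m12
  run J2 (all its waits — m12 — are resolved); releases m10 and m5
  run J7 (all its waits — m13 — are resolved); releases m1 and m15


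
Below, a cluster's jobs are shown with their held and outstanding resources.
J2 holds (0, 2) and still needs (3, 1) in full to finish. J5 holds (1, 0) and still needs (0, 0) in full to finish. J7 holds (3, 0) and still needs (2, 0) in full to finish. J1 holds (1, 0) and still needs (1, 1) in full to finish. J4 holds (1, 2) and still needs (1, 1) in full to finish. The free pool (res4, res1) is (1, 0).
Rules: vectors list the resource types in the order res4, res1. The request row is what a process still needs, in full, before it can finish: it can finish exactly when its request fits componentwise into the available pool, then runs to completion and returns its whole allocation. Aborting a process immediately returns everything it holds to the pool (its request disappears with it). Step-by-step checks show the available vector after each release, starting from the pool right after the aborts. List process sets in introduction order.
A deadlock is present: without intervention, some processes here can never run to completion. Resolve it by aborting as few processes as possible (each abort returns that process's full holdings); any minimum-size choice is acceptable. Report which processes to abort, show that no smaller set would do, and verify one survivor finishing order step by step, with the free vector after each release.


Minimum abort set: J4.
Key observation: the returned (1, 2) from J4 is what brings J1 — unrunnable before, under any order — into play at step 2.
No smaller set exists: with zero aborts the deadlock remains.
Survivors finish in the order: J5, J1, J7, J2. Walking it through (pool after the aborts first):
  pool = (2, 2)
  run J5 (needs (0, 0), free (2, 2)); after release of (1, 0) the pool is (3, 2)
  run J1 (needs (1, 1), free (3, 2)); after release of (1, 0) the pool is (4, 2)
  run J7 (needs (2, 0), free (4, 2)); after release of (3, 0) the pool is (7, 2)
  run J2 (needs (3, 1), free (7, 2)); after release of (0, 2) the pool is (7, 4)


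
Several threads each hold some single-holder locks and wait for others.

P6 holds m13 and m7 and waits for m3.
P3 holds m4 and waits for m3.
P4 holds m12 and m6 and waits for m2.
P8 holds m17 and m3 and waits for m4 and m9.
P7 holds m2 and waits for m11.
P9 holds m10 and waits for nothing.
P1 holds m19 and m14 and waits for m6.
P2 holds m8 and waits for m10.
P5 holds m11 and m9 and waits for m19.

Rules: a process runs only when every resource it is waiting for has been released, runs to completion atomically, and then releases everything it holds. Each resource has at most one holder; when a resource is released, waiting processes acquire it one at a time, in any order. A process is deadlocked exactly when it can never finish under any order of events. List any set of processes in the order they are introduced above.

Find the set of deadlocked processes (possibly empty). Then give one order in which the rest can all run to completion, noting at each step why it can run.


Deadlocked: P6, P3, P4, P8, P7, P1 and P5.
Key observation: the loop P8 -> P3 -> P8 blocks itself forever; P4, P7, P1 and P5 are caught in further circular waits and P6 waits into the deadlock from upstream.
The rest can finish in the order P9, P2.
Check, step by step:
  P9: no waits; runs immediately, freeing m10
  P2: everything it awaited (m10) is free; runs, freeing m8


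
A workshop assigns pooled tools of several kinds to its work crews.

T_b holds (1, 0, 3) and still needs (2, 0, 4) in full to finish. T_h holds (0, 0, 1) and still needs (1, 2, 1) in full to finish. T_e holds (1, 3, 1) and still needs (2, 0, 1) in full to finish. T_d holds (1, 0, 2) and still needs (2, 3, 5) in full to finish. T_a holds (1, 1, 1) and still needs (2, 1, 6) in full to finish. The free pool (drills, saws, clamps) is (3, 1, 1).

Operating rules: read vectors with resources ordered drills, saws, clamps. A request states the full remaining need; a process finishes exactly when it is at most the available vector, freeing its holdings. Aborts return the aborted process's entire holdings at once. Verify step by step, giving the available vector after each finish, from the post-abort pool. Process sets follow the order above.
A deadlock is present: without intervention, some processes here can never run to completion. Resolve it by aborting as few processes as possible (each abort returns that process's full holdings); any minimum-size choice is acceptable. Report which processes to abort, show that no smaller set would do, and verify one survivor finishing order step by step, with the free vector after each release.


Abort T_d.
Key observation: T_b had no path to completion before; after the abort of T_d ((1, 0, 2) returned), step 3 is where it fits.
Minimality: the empty abort set fails — the state is deadlocked as it stands.
Survivors finish in the order: T_e, T_h, T_b, T_a. Check, step by step (pool after the aborts first):
  pool = (4, 1, 3)
  run T_e (needs (2, 0, 1), free (4, 1, 3)); after release of (1, 3, 1) the pool is (5, 4, 4)
  run T_h (needs (1, 2, 1), free (5, 4, 4)); after release of (0, 0, 1) the pool is (5, 4, 5)
  run T_b (needs (2, 0, 4), free (5, 4, 5)); after release of (1, 0, 3) the pool is (6, 4, 8)
  run T_a (needs (2, 1, 6), free (6, 4, 8)); after release of (1, 1, 1) the pool is (7, 5, 9)


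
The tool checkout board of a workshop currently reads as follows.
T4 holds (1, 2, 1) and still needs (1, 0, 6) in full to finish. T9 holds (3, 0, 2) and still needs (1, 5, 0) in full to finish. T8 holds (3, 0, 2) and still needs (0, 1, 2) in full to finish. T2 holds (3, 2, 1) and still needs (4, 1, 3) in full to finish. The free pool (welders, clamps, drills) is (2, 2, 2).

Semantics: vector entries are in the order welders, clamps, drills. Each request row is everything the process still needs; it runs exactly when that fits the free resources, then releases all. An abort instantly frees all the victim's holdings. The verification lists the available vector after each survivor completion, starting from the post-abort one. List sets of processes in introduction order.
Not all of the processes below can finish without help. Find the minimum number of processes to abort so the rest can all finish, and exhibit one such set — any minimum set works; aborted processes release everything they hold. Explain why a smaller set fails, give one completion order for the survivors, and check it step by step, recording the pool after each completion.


Abort T9.
Key observation: T4 had no path to completion before; after the abort of T9 ((3, 0, 2) returned), step 2 is where it fits.
No smaller set exists: with zero aborts the deadlock remains.
The survivors complete as T8, T4, T2. Verifying each step (starting from the post-abort pool):
  pool = (5, 2, 4)
  run T8 (needs (0, 1, 2), free (5, 2, 4)); after release of (3, 0, 2) the pool is (8, 2, 6)
  run T4 (needs (1, 0, 6), free (8, 2, 6)); after release of (1, 2, 1) the pool is (9, 4, 7)
  run T2 (needs (4, 1, 3), free (9, 4, 7)); after release of (3, 2, 1) the pool is (12, 6, 8)


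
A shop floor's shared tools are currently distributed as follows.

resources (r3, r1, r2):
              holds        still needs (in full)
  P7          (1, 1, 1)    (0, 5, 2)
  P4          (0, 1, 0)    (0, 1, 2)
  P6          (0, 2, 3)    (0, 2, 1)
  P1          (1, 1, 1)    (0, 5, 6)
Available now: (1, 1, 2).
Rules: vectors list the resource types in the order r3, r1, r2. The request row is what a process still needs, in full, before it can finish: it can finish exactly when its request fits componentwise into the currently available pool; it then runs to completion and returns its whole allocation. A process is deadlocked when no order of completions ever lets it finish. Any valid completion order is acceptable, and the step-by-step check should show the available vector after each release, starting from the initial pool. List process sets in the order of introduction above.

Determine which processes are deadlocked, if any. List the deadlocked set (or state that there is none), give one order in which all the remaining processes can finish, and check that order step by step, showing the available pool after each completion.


The deadlocked set is P7 and P1.
Key observation: after P4, P6 complete, (1, 4, 5) is the best the pool ever gets, yet each leftover process wants more r1.
One completion order for the rest: P4, P6. Walking it through:
  pool = (1, 1, 2)
  P4: need (0, 1, 2) fits (1, 1, 2); releases (0, 1, 0), pool now (1, 2, 2)
  P6: need (0, 2, 1) fits (1, 2, 2); releases (0, 2, 3), pool now (1, 4, 5)
None of the blocked processes ever fits:
  P7 cannot run: need (0, 5, 2) vs free (1, 4, 5) (insufficient r1)
  P1 cannot run: need (0, 5, 6) vs free (1, 4, 5) (insufficient r1 and r2)


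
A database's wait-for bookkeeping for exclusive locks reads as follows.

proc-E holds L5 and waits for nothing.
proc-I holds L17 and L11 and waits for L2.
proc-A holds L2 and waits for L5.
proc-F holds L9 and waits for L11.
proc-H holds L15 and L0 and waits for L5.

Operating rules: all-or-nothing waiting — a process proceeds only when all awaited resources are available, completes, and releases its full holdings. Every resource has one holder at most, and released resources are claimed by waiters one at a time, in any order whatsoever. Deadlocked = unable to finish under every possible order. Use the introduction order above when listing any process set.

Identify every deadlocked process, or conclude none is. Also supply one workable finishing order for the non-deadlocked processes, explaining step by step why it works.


The deadlocked set is empty.
Key observation: the wait relation is loop-free; peeling off processes with no waits unwinds the whole state.
The rest can finish in the order proc-E, proc-A, proc-I, proc-H, proc-F.
Verifying each step:
  proc-E: no waits; runs immediately, freeing L5
  proc-A waits on L5 — all released -> runs and releases L2
  proc-I waits on L2 — all released -> runs and releases L17 and L11
  proc-H waits on L5 — all released -> runs and releases L15 and L0
  proc-F waits on L11 — all released -> runs and releases L9


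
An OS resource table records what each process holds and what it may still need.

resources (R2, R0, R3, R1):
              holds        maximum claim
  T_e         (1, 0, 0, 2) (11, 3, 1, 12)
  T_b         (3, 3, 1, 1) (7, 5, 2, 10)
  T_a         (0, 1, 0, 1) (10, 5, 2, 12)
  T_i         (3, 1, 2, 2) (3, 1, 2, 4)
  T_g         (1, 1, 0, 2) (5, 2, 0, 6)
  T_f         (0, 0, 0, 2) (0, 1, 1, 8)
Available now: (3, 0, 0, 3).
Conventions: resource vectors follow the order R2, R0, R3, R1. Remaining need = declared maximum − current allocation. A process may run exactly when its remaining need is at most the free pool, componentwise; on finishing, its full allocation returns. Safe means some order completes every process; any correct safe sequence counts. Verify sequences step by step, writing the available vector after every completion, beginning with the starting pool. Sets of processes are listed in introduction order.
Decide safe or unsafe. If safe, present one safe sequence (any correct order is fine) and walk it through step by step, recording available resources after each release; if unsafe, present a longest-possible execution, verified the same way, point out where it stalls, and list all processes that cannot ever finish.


SAFE. One safe sequence: T_i, T_g, T_f, T_b, T_e, T_a.
Key observation: the order's first zero-slack moment is T_g ((4, 1, 0, 4) needed, (6, 1, 2, 5) free — a requested resource with nothing to spare).
Verifying each step:
  pool = (3, 0, 0, 3)
  run T_i (needs (0, 0, 0, 2), free (3, 0, 0, 3)); after release of (3, 1, 2, 2) the pool is (6, 1, 2, 5)
  run T_g (needs (4, 1, 0, 4), free (6, 1, 2, 5)); after release of (1, 1, 0, 2) the pool is (7, 2, 2, 7)
  run T_f (needs (0, 1, 1, 6), free (7, 2, 2, 7)); after release of (0, 0, 0, 2) the pool is (7, 2, 2, 9)
  run T_b (needs (4, 2, 1, 9), free (7, 2, 2, 9)); after release of (3, 3, 1, 1) the pool is (10, 5, 3, 10)
  run T_e (needs (10, 3, 1, 10), free (10, 5, 3, 10)); after release of (1, 0, 0, 2) the pool is (11, 5, 3, 12)
  run T_a (needs (10, 4, 2, 11), free (11, 5, 3, 12)); after release of (0, 1, 0, 1) the pool is (11, 6, 3, 13)


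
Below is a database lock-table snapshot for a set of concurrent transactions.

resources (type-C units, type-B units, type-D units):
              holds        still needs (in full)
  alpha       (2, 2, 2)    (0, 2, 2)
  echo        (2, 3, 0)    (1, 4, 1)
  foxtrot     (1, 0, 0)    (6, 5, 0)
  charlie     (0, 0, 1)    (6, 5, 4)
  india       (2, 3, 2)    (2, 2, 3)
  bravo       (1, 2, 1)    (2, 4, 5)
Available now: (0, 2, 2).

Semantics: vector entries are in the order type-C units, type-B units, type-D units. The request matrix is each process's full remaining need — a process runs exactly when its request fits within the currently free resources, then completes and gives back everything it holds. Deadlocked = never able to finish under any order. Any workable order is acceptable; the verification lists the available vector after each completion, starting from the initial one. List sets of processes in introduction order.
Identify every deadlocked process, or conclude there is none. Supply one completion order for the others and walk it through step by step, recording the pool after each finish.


Nothing here is deadlocked.
Key observation: beginning at alpha, releases accumulate fast enough that every process eventually fits.
One completion order for the rest: alpha, echo, india, bravo, charlie, foxtrot. Step-by-step check:
  pool = (0, 2, 2)
  alpha: need (0, 2, 2) fits (0, 2, 2); releases (2, 2, 2), pool now (2, 4, 4)
  echo: need (1, 4, 1) fits (2, 4, 4); releases (2, 3, 0), pool now (4, 7, 4)
  india: need (2, 2, 3) fits (4, 7, 4); releases (2, 3, 2), pool now (6, 10, 6)
  bravo: need (2, 4, 5) fits (6, 10, 6); releases (1, 2, 1), pool now (7, 12, 7)
  charlie: need (6, 5, 4) fits (7, 12, 7); releases (0, 0, 1), pool now (7, 12, 8)
  foxtrot: need (6, 5, 0) fits (7, 12, 8); releases (1, 0, 0), pool now (8, 12, 8)


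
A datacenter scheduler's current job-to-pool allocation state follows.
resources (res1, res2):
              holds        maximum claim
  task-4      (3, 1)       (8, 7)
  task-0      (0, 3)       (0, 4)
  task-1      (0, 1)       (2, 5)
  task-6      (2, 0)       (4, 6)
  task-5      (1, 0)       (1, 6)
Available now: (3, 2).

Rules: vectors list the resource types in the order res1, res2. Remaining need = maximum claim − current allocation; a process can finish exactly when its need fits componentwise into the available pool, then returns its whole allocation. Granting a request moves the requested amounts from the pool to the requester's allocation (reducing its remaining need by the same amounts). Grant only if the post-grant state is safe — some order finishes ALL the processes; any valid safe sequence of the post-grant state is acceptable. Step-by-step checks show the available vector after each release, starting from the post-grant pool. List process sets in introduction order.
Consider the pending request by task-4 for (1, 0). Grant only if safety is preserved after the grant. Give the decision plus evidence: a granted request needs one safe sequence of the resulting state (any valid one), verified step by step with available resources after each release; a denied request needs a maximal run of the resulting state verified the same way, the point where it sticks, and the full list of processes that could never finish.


GRANT. The post-grant state is safe; one safe sequence: task-0, task-1, task-6, task-5, task-4.
Key observation: the grant leaves (2, 2) free — enough for task-0, whose release restarts the cascade.
Step-by-step check of the post-grant state:
  pool = (2, 2)
  run task-0 (needs (0, 1), free (2, 2)); after release of (0, 3) the pool is (2, 5)
  run task-1 (needs (2, 4), free (2, 5)); after release of (0, 1) the pool is (2, 6)
  run task-6 (needs (2, 6), free (2, 6)); after release of (2, 0) the pool is (4, 6)
  run task-5 (needs (0, 6), free (4, 6)); after release of (1, 0) the pool is (5, 6)
  run task-4 (needs (4, 6), free (5, 6)); after release of (4, 1) the pool is (9, 7)


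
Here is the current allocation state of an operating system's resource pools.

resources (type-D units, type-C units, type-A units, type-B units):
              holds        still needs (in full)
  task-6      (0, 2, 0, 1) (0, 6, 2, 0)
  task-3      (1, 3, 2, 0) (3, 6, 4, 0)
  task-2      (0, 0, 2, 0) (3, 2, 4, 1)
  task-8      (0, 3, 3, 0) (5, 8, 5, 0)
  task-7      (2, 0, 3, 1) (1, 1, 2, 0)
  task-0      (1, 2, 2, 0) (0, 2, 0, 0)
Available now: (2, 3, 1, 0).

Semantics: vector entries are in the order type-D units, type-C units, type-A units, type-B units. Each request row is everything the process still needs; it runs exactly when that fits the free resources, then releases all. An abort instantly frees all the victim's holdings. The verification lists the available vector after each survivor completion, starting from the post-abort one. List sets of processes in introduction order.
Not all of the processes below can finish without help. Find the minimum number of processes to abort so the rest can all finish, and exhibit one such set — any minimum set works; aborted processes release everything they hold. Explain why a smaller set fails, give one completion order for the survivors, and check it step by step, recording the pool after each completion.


Abort task-6.
Key observation: before aborting task-6, task-3 was permanently blocked — no order could ever run it; afterwards it completes at step 3.
Minimality: the empty abort set fails — the state is deadlocked as it stands.
The survivors complete as task-0, task-7, task-3, task-2, task-8. Step-by-step check (starting from the post-abort pool):
  pool = (2, 5, 1, 1)
  task-0: need (0, 2, 0, 0) fits (2, 5, 1, 1); releases (1, 2, 2, 0), pool now (3, 7, 3, 1)
  task-7: need (1, 1, 2, 0) fits (3, 7, 3, 1); releases (2, 0, 3, 1), pool now (5, 7, 6, 2)
  task-3: need (3, 6, 4, 0) fits (5, 7, 6, 2); releases (1, 3, 2, 0), pool now (6, 10, 8, 2)
  task-2: need (3, 2, 4, 1) fits (6, 10, 8, 2); releases (0, 0, 2, 0), pool now (6, 10, 10, 2)
  task-8: need (5, 8, 5, 0) fits (6, 10, 10, 2); releases (0, 3, 3, 0), pool now (6, 13, 13, 2)


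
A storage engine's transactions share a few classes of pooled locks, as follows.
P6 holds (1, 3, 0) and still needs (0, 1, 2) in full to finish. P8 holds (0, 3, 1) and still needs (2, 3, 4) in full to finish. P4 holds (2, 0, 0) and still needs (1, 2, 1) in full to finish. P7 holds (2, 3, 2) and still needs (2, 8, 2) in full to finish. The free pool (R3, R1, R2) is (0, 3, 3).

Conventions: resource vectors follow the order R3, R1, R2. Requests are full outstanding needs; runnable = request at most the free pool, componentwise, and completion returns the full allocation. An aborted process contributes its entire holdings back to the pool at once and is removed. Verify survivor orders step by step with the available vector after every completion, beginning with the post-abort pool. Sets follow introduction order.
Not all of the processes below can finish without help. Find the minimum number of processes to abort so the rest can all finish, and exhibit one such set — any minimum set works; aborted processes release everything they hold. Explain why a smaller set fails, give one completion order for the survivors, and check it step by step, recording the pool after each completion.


Minimum abort set: P8.
Key observation: the returned (0, 3, 1) from P8 is what brings P7 — unrunnable before, under any order — into play at step 3.
Minimality: the empty abort set fails — the state is deadlocked as it stands.
One survivor order: P6, P4, P7. Check, step by step (post-abort pool first):
  pool = (0, 6, 4)
  P6: need (0, 1, 2) fits (0, 6, 4); releases (1, 3, 0), pool now (1, 9, 4)
  P4: need (1, 2, 1) fits (1, 9, 4); releases (2, 0, 0), pool now (3, 9, 4)
  P7: need (2, 8, 2) fits (3, 9, 4); releases (2, 3, 2), pool now (5, 12, 6)


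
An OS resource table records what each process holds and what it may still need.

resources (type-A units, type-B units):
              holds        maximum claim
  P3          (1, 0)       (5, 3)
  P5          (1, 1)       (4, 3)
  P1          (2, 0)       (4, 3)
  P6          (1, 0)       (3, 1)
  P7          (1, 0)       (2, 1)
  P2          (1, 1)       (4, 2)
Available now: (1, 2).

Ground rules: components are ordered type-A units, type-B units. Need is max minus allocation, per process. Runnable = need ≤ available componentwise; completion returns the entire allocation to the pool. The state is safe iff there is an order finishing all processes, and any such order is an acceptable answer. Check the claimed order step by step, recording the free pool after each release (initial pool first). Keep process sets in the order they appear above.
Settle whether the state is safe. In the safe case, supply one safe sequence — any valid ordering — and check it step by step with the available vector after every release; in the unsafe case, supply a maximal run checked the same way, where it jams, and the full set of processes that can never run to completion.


The state is SAFE; one workable sequence: P7, P6, P2, P5, P3, P1.
Key observation: the first exact fit in this order is P7 — it needs (1, 1) with (1, 2) free, meeting a requested resource to the last unit.
Check, step by step:
  pool = (1, 2)
  P7 needs (1, 1) <= (1, 2) -> finishes; pool += (1, 0) = (2, 2)
  P6 needs (2, 1) <= (2, 2) -> finishes; pool += (1, 0) = (3, 2)
  P2 needs (3, 1) <= (3, 2) -> finishes; pool += (1, 1) = (4, 3)
  P5 needs (3, 2) <= (4, 3) -> finishes; pool += (1, 1) = (5, 4)
  P3 needs (4, 3) <= (5, 4) -> finishes; pool += (1, 0) = (6, 4)
  P1 needs (2, 3) <= (6, 4) -> finishes; pool += (2, 0) = (8, 4)


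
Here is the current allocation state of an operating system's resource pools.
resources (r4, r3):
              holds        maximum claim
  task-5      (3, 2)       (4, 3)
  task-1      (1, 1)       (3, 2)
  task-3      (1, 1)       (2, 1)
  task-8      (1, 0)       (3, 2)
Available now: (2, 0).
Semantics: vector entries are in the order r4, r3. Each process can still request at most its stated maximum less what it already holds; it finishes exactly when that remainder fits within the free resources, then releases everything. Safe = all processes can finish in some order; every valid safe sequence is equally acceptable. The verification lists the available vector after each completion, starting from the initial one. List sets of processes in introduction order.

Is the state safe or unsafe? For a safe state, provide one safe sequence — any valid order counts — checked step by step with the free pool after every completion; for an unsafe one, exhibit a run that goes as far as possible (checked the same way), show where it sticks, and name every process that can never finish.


SAFE. One safe sequence: task-3, task-1, task-5, task-8.
Key observation: the first exact fit in this order is task-1 — it needs (2, 1) with (3, 1) free, meeting a requested resource to the last unit.
Verifying each step:
  pool = (2, 0)
  run task-3 (needs (1, 0), free (2, 0)); after release of (1, 1) the pool is (3, 1)
  run task-1 (needs (2, 1), free (3, 1)); after release of (1, 1) the pool is (4, 2)
  run task-5 (needs (1, 1), free (4, 2)); after release of (3, 2) the pool is (7, 4)
  run task-8 (needs (2, 2), free (7, 4)); after release of (1, 0) the pool is (8, 4)


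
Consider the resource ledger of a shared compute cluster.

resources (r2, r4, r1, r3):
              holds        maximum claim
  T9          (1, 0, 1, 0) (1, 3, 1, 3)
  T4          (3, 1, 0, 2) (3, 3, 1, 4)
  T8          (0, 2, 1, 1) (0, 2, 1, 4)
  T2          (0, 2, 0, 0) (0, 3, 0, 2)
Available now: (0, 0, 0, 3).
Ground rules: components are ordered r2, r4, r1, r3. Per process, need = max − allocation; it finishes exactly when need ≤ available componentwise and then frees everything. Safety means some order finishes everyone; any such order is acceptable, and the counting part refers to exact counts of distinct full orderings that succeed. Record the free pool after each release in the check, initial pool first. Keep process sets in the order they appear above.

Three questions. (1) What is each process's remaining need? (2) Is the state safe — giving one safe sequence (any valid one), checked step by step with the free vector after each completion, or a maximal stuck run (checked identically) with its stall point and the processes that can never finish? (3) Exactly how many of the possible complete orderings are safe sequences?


(1) Outstanding need per process (order r2, r4, r1, r3):
  T9: (0, 3, 0, 3)
  T4: (0, 2, 1, 2)
  T8: (0, 0, 0, 3)
  T2: (0, 1, 0, 2)
(2) SAFE. One safe sequence: T8, T2, T9, T4.
Key observation: reading the order forward, T8 is the first process whose need (0, 0, 0, 3) meets the free pool (0, 0, 0, 3) exactly on a resource it requests.
Verifying each step:
  pool = (0, 0, 0, 3)
  run T8 (needs (0, 0, 0, 3), free (0, 0, 0, 3)); after release of (0, 2, 1, 1) the pool is (0, 2, 1, 4)
  run T2 (needs (0, 1, 0, 2), free (0, 2, 1, 4)); after release of (0, 2, 0, 0) the pool is (0, 4, 1, 4)
  run T9 (needs (0, 3, 0, 3), free (0, 4, 1, 4)); after release of (1, 0, 1, 0) the pool is (1, 4, 2, 4)
  run T4 (needs (0, 2, 1, 2), free (1, 4, 2, 4)); after release of (3, 1, 0, 2) the pool is (4, 5, 2, 6)
(3) The exact count: 4 of the possible complete orderings are safe sequences.


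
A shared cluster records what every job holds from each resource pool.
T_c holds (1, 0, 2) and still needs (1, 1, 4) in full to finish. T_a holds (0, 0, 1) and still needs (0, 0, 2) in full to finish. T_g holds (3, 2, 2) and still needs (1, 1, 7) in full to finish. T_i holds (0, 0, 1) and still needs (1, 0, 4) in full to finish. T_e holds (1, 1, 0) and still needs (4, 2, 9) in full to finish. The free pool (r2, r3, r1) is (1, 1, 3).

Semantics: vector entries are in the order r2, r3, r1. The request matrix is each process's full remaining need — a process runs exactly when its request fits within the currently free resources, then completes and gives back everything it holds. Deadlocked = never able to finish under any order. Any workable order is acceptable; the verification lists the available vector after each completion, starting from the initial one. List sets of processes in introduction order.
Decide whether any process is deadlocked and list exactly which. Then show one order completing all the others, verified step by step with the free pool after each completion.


The deadlocked set is empty.
Key observation: T_a leads a chain of completions in which each release enables another process.
A valid finishing order for the others: T_a, T_i, T_c, T_g, T_e. Verifying each step:
  pool = (1, 1, 3)
  T_a: need (0, 0, 2) fits (1, 1, 3); releases (0, 0, 1), pool now (1, 1, 4)
  T_i: need (1, 0, 4) fits (1, 1, 4); releases (0, 0, 1), pool now (1, 1, 5)
  T_c: need (1, 1, 4) fits (1, 1, 5); releases (1, 0, 2), pool now (2, 1, 7)
  T_g: need (1, 1, 7) fits (2, 1, 7); releases (3, 2, 2), pool now (5, 3, 9)
  T_e: need (4, 2, 9) fits (5, 3, 9); releases (1, 1, 0), pool now (6, 4, 9)
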